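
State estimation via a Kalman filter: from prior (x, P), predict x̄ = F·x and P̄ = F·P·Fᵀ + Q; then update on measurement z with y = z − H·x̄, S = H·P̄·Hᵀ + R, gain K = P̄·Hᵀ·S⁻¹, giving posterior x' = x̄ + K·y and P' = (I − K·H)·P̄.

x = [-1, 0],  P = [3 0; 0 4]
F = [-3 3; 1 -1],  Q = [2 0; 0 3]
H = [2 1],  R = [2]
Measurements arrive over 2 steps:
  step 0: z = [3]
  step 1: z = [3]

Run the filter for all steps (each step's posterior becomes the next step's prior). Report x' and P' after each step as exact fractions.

step 0: x̄ = F·x = [3, -1]
step 0: P̄ = F·P·Fᵀ + Q = [65 -21; -21 10]
step 0: y = z − H·x̄ = [-2]
step 0: S = H·P̄·Hᵀ + R = [188]
step 0: K = P̄·Hᵀ·S⁻¹ = [109/188; -8/47]
step 0: x' = x̄ + K·y = [173/94, -31/47]
step 0: P' = (I − K·H)·P̄ = [339/188 -115/47; -115/47 214/47]
step 1: x̄ = F·x = [-15/2, 5/2]
step 1: P̄ = F·P·Fᵀ + Q = [413/4 -135/4; -135/4 57/4]
step 1: y = z − H·x̄ = [31/2]
step 1: S = H·P̄·Hᵀ + R = [1177/4]
step 1: K = P̄·Hᵀ·S⁻¹ = [691/1177; -213/1177]
step 1: x' = x̄ + K·y = [1883/1177, -359/1177]
step 1: P' = (I − K·H)·P̄ = [2155/1177 -2928/1177; -2928/1177 5430/1177]

step 0: x' = [173/94, -31/47], P' = [339/188 -115/47; -115/47 214/47]
step 1: x' = [1883/1177, -359/1177], P' = [2155/1177 -2928/1177; -2928/1177 5430/1177]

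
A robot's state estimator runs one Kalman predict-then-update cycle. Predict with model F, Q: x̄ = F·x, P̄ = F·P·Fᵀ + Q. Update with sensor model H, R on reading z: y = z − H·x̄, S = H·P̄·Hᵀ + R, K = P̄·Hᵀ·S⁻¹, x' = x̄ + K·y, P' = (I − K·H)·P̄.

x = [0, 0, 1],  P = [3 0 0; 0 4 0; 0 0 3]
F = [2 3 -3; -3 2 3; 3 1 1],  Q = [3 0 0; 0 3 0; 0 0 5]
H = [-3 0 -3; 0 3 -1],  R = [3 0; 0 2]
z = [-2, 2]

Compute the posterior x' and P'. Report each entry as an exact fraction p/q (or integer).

x̄ = F·x = [-3, 3, 1]
P̄ = F·P·Fᵀ + Q = [78 -21 21; -21 73 -10; 21 -10 39]
y = z − H·x̄ = [-8, -6]
S = H·P̄·Hᵀ + R = [1434 459; 459 758]
K = P̄·Hᵀ·S⁻¹ = [-62190/292097 5289/292097; -11539/292097 95233/292097; -34923/292097 -5442/292097]
x' = x̄ + K·y = [-410505/292097, 397205/292097, 604133/292097]
P' = (I − K·H)·P̄ = [4757412/292097 -1561548/292097 -4695222/292097; -1561548/292097 587851/292097 1573087/292097; -4695222/292097 1573087/292097 4730145/292097]

x' = [-410505/292097, 397205/292097, 604133/292097]
P' = [4757412/292097 -1561548/292097 -4695222/292097; -1561548/292097 587851/292097 1573087/292097; -4695222/292097 1573087/292097 4730145/292097]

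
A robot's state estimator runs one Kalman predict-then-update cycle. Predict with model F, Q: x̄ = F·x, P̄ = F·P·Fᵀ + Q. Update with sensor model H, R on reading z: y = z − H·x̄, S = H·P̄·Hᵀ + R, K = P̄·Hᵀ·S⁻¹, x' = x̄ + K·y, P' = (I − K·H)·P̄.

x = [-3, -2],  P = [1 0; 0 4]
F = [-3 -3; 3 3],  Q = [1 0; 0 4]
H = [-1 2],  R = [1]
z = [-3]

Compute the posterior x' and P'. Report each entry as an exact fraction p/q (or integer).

x' = [211/141, -113/141]
P' = [962/423 413/423; 413/423 278/423]

x̄ = F·x = [15, -15]
P̄ = F·P·Fᵀ + Q = [46 -45; -45 49]
y = z − H·x̄ = [42]
S = H·P̄·Hᵀ + R = [423]
K = P̄·Hᵀ·S⁻¹ = [-136/423; 143/423]
x' = x̄ + K·y = [211/141, -113/141]
P' = (I − K·H)·P̄ = [962/423 413/423; 413/423 278/423]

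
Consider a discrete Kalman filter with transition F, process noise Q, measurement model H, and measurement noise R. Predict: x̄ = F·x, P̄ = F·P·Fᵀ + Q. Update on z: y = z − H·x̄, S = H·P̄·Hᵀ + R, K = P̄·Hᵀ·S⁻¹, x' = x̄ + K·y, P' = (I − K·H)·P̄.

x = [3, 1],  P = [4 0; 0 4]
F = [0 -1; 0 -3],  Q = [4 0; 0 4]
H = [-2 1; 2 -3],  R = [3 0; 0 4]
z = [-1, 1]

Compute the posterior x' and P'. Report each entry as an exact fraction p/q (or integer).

x̄ = F·x = [-1, -3]
P̄ = F·P·Fᵀ + Q = [8 12; 12 40]
y = z − H·x̄ = [0, -6]
S = H·P̄·Hᵀ + R = [27 -56; -56 252]
K = P̄·Hᵀ·S⁻¹ = [-76/131 -191/917; -48/131 -424/917]
x' = x̄ + K·y = [229/917, -207/917]
P' = (I − K·H)·P̄ = [1388/917 1180/917; 1180/917 1352/917]

x' = [229/917, -207/917]
P' = [1388/917 1180/917; 1180/917 1352/917]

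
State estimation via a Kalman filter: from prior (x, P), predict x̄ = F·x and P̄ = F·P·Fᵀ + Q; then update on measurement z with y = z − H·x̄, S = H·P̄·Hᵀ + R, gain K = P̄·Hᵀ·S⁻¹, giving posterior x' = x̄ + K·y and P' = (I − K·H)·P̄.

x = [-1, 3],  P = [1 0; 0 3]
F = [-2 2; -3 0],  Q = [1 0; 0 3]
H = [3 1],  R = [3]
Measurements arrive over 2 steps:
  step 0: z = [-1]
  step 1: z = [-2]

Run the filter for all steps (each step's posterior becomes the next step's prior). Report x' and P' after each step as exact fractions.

step 0: x' = [3/17, -19/17], P' = [73/68 -81/34; -81/34 129/17]
step 1: x' = [-2146/2867, 3092/14335], P' = [1935/2867 -3291/2867; -3291/2867 54456/14335]

step 0: x̄ = F·x = [8, 3]
step 0: P̄ = F·P·Fᵀ + Q = [17 6; 6 12]
step 0: y = z − H·x̄ = [-28]
step 0: S = H·P̄·Hᵀ + R = [204]
step 0: K = P̄·Hᵀ·S⁻¹ = [19/68; 5/34]
step 0: x' = x̄ + K·y = [3/17, -19/17]
step 0: P' = (I − K·H)·P̄ = [73/68 -81/34; -81/34 129/17]
step 1: x̄ = F·x = [-44/17, -9/17]
step 1: P̄ = F·P·Fᵀ + Q = [930/17 705/34; 705/34 861/68]
step 1: y = z − H·x̄ = [107/17]
step 1: S = H·P̄·Hᵀ + R = [43005/68]
step 1: K = P̄·Hᵀ·S⁻¹ = [838/2867; 1697/14335]
step 1: x' = x̄ + K·y = [-2146/2867, 3092/14335]
step 1: P' = (I − K·H)·P̄ = [1935/2867 -3291/2867; -3291/2867 54456/14335]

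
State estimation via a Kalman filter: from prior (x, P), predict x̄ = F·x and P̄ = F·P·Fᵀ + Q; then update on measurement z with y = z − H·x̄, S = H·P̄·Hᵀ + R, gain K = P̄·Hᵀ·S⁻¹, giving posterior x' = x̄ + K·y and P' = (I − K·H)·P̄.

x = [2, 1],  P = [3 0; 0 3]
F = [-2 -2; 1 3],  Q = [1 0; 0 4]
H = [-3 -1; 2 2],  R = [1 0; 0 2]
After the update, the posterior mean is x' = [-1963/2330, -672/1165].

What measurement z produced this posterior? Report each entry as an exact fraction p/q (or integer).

x̄ = F·x = [-6, 5]
P̄ = F·P·Fᵀ + Q = [25 -24; -24 34]
S = H·P̄·Hᵀ + R = [116 -26; -26 46]
K = P̄·Hᵀ·S⁻¹ = [-1147/2330 -547/2330; 567/1165 827/1165]
x' − x̄ = [12017/2330, -6497/1165] = K·y
y = (KᵀK)⁻¹·Kᵀ·(x' − x̄) = [-10, -1]
z = y + H·x̄ = [-10, -1] + [13, -2] = [3, -3]

z = [3, -3]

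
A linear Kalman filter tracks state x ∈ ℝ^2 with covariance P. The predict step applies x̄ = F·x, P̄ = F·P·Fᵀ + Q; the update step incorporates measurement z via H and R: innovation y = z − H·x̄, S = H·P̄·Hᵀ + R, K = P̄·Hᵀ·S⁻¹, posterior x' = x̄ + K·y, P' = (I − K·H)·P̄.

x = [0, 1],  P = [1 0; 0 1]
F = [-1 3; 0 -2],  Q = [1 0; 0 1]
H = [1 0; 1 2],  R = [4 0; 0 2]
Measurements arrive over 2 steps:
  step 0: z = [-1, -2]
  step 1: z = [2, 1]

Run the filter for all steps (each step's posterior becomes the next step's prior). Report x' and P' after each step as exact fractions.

step 0: x' = [7/67, -61/67], P' = [196/67 -100/67; -100/67 77/67]
step 1: x' = [275/218, -33/436], P' = [1473/436 -1415/872; -1415/872 2001/1744]

step 0: x̄ = F·x = [3, -2]
step 0: P̄ = F·P·Fᵀ + Q = [11 -6; -6 5]
step 0: y = z − H·x̄ = [-4, -1]
step 0: S = H·P̄·Hᵀ + R = [15 -1; -1 9]
step 0: K = P̄·Hᵀ·S⁻¹ = [49/67 -2/67; -25/67 27/67]
step 0: x' = x̄ + K·y = [7/67, -61/67]
step 0: P' = (I − K·H)·P̄ = [196/67 -100/67; -100/67 77/67]
step 1: x̄ = F·x = [-190/67, 122/67]
step 1: P̄ = F·P·Fᵀ + Q = [1556/67 -662/67; -662/67 375/67]
step 1: y = z − H·x̄ = [324/67, 13/67]
step 1: S = H·P̄·Hᵀ + R = [1824/67 232/67; 232/67 542/67]
step 1: K = P̄·Hᵀ·S⁻¹ = [1473/1744 29/436; -1415/3488 293/872]
step 1: x' = x̄ + K·y = [275/218, -33/436]
step 1: P' = (I − K·H)·P̄ = [1473/436 -1415/872; -1415/872 2001/1744]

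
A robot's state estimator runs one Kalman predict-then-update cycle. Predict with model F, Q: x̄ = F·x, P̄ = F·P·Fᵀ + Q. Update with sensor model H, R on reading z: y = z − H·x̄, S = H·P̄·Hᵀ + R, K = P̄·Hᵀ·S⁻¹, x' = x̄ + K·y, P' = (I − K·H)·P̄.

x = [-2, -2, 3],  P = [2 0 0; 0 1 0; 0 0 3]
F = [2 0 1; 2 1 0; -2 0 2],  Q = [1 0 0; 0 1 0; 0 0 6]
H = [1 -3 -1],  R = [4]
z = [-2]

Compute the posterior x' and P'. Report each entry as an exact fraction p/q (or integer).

x' = [5/4, -57/20, 109/10]
P' = [19/2 9/2 -3; 9/2 51/10 -47/5; -3 -47/5 128/5]

x̄ = F·x = [-1, -6, 10]
P̄ = F·P·Fᵀ + Q = [12 8 -2; 8 10 -8; -2 -8 26]
y = z − H·x̄ = [-9]
S = H·P̄·Hᵀ + R = [40]
K = P̄·Hᵀ·S⁻¹ = [-1/4; -7/20; -1/10]
x' = x̄ + K·y = [5/4, -57/20, 109/10]
P' = (I − K·H)·P̄ = [19/2 9/2 -3; 9/2 51/10 -47/5; -3 -47/5 128/5]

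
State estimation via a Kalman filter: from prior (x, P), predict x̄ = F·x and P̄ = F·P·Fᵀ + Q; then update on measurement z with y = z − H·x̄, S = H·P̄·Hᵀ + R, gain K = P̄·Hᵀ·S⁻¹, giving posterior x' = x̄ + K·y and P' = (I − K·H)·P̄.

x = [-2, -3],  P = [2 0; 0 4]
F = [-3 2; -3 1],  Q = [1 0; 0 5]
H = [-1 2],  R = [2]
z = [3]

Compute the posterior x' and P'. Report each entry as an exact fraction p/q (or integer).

x' = [-51/41, 39/41]
P' = [1146/41 590/41; 590/41 323/41]

x̄ = F·x = [0, 3]
P̄ = F·P·Fᵀ + Q = [35 26; 26 27]
y = z − H·x̄ = [-3]
S = H·P̄·Hᵀ + R = [41]
K = P̄·Hᵀ·S⁻¹ = [17/41; 28/41]
x' = x̄ + K·y = [-51/41, 39/41]
P' = (I − K·H)·P̄ = [1146/41 590/41; 590/41 323/41]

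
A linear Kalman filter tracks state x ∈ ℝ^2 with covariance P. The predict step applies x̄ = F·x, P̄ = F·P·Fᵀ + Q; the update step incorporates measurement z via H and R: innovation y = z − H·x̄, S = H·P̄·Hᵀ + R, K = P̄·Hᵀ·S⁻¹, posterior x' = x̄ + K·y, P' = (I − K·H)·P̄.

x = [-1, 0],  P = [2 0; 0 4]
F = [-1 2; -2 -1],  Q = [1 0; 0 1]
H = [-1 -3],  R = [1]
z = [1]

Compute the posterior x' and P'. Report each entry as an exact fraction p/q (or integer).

x̄ = F·x = [1, 2]
P̄ = F·P·Fᵀ + Q = [19 -4; -4 13]
y = z − H·x̄ = [8]
S = H·P̄·Hᵀ + R = [113]
K = P̄·Hᵀ·S⁻¹ = [-7/113; -35/113]
x' = x̄ + K·y = [57/113, -54/113]
P' = (I − K·H)·P̄ = [2098/113 -697/113; -697/113 244/113]

x' = [57/113, -54/113]
P' = [2098/113 -697/113; -697/113 244/113]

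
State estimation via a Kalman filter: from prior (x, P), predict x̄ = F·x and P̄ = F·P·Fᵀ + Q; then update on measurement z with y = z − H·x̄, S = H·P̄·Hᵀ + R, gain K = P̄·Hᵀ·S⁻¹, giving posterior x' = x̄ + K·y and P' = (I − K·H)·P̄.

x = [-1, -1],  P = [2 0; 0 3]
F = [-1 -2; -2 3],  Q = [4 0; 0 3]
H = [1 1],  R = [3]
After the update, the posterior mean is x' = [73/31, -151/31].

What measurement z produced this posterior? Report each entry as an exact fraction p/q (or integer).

z = [-3]

x̄ = F·x = [3, -1]
P̄ = F·P·Fᵀ + Q = [18 -14; -14 38]
S = H·P̄·Hᵀ + R = [31]
K = P̄·Hᵀ·S⁻¹ = [4/31; 24/31]
x' − x̄ = [-20/31, -120/31] = K·y
y = (KᵀK)⁻¹·Kᵀ·(x' − x̄) = [-5]
z = y + H·x̄ = [-5] + [2] = [-3]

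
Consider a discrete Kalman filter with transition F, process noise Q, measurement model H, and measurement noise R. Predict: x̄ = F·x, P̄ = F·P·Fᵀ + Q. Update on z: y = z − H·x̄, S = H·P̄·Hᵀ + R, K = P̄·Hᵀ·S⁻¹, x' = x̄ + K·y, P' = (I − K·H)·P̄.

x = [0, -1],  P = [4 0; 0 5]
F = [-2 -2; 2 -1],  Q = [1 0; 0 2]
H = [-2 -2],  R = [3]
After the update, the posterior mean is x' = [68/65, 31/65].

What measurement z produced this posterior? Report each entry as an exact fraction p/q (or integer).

z = [-3]

x̄ = F·x = [2, 1]
P̄ = F·P·Fᵀ + Q = [37 -6; -6 23]
S = H·P̄·Hᵀ + R = [195]
K = P̄·Hᵀ·S⁻¹ = [-62/195; -34/195]
x' − x̄ = [-62/65, -34/65] = K·y
y = (KᵀK)⁻¹·Kᵀ·(x' − x̄) = [3]
z = y + H·x̄ = [3] + [-6] = [-3]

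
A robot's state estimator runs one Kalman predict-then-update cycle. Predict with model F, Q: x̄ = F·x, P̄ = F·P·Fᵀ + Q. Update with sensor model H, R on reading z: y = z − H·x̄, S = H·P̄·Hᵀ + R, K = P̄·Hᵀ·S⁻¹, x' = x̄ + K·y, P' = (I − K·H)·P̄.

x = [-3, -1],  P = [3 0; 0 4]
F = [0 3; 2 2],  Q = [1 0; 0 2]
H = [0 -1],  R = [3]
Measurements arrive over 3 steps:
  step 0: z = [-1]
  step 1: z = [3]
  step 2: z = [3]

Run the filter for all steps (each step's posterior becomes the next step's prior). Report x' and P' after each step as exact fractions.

step 0: x̄ = F·x = [-3, -8]
step 0: P̄ = F·P·Fᵀ + Q = [37 24; 24 30]
step 0: y = z − H·x̄ = [-9]
step 0: S = H·P̄·Hᵀ + R = [33]
step 0: K = P̄·Hᵀ·S⁻¹ = [-8/11; -10/11]
step 0: x' = x̄ + K·y = [39/11, 2/11]
step 0: P' = (I − K·H)·P̄ = [215/11 24/11; 24/11 30/11]
step 1: x̄ = F·x = [6/11, 82/11]
step 1: P̄ = F·P·Fᵀ + Q = [281/11 324/11; 324/11 1194/11]
step 1: y = z − H·x̄ = [115/11]
step 1: S = H·P̄·Hᵀ + R = [1227/11]
step 1: K = P̄·Hᵀ·S⁻¹ = [-108/409; -398/409]
step 1: x' = x̄ + K·y = [-906/409, -1112/409]
step 1: P' = (I − K·H)·P̄ = [7267/409 324/409; 324/409 1194/409]
step 2: x̄ = F·x = [-3336/409, -4036/409]
step 2: P̄ = F·P·Fᵀ + Q = [11155/409 9108/409; 9108/409 37254/409]
step 2: y = z − H·x̄ = [-2809/409]
step 2: S = H·P̄·Hᵀ + R = [38481/409]
step 2: K = P̄·Hᵀ·S⁻¹ = [-3036/12827; -12418/12827]
step 2: x' = x̄ + K·y = [-83772/12827, -41290/12827]
step 2: P' = (I − K·H)·P̄ = [282233/12827 9108/12827; 9108/12827 37254/12827]

step 0: x' = [39/11, 2/11], P' = [215/11 24/11; 24/11 30/11]
step 1: x' = [-906/409, -1112/409], P' = [7267/409 324/409; 324/409 1194/409]
step 2: x' = [-83772/12827, -41290/12827], P' = [282233/12827 9108/12827; 9108/12827 37254/12827]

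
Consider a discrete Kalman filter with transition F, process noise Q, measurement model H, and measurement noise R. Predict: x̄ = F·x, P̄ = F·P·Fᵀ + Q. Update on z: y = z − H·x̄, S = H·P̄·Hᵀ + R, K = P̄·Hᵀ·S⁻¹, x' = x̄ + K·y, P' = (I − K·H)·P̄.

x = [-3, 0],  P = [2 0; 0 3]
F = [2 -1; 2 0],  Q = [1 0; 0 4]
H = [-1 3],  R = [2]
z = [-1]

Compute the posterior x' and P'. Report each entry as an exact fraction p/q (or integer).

x̄ = F·x = [-6, -6]
P̄ = F·P·Fᵀ + Q = [12 8; 8 12]
y = z − H·x̄ = [11]
S = H·P̄·Hᵀ + R = [74]
K = P̄·Hᵀ·S⁻¹ = [6/37; 14/37]
x' = x̄ + K·y = [-156/37, -68/37]
P' = (I − K·H)·P̄ = [372/37 128/37; 128/37 52/37]

x' = [-156/37, -68/37]
P' = [372/37 128/37; 128/37 52/37]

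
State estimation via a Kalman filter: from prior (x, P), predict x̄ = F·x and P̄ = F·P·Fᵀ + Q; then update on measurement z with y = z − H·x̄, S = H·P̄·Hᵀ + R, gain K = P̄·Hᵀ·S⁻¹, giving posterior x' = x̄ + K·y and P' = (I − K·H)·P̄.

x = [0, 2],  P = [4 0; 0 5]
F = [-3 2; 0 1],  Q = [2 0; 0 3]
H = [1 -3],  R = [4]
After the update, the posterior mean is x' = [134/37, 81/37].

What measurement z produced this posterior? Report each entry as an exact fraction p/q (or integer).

z = [-3]

x̄ = F·x = [4, 2]
P̄ = F·P·Fᵀ + Q = [58 10; 10 8]
S = H·P̄·Hᵀ + R = [74]
K = P̄·Hᵀ·S⁻¹ = [14/37; -7/37]
x' − x̄ = [-14/37, 7/37] = K·y
y = (KᵀK)⁻¹·Kᵀ·(x' − x̄) = [-1]
z = y + H·x̄ = [-1] + [-2] = [-3]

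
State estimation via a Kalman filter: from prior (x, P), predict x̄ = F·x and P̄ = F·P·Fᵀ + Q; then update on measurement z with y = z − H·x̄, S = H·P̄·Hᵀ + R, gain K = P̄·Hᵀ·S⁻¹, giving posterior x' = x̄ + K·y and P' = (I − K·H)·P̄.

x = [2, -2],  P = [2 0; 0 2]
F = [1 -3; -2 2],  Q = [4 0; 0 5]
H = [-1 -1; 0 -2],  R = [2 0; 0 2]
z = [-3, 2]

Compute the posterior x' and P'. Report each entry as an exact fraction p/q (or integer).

x̄ = F·x = [8, -8]
P̄ = F·P·Fᵀ + Q = [24 -16; -16 21]
y = z − H·x̄ = [-3, -14]
S = H·P̄·Hᵀ + R = [15 10; 10 86]
K = P̄·Hᵀ·S⁻¹ = [-72/85 8/17; -1/119 -58/119]
x' = x̄ + K·y = [336/85, -137/119]
P' = (I − K·H)·P̄ = [184/85 -8/17; -8/17 58/119]

x' = [336/85, -137/119]
P' = [184/85 -8/17; -8/17 58/119]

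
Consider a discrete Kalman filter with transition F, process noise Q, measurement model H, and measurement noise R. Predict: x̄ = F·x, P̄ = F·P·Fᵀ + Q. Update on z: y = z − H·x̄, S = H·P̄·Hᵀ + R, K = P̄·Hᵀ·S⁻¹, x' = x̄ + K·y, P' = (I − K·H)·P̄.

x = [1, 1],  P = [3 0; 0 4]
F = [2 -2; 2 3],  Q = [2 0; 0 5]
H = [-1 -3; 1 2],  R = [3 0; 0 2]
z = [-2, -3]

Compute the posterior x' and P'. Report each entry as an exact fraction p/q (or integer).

x̄ = F·x = [0, 5]
P̄ = F·P·Fᵀ + Q = [30 -12; -12 53]
y = z − H·x̄ = [13, -13]
S = H·P̄·Hᵀ + R = [438 -288; -288 196]
K = P̄·Hᵀ·S⁻¹ = [1 3/2; -145/242 -97/242]
x' = x̄ + K·y = [-13/2, 293/121]
P' = (I − K·H)·P̄ = [15 -6; -6 629/242]

x' = [-13/2, 293/121]
P' = [15 -6; -6 629/242]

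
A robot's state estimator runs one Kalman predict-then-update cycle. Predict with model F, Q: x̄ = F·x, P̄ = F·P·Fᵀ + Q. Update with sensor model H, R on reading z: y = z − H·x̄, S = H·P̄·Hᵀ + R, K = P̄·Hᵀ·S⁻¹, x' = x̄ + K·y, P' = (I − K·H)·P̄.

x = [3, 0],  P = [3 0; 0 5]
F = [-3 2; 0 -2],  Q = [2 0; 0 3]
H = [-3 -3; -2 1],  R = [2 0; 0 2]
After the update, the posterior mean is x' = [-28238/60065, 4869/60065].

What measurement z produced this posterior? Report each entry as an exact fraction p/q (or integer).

x̄ = F·x = [-9, 0]
P̄ = F·P·Fᵀ + Q = [49 -20; -20 23]
S = H·P̄·Hᵀ + R = [290 165; 165 301]
K = P̄·Hᵀ·S⁻¹ = [-6717/60065 -3973/12013; -13104/60065 3951/12013]
x' − x̄ = [512347/60065, 4869/60065] = K·y
y = (KᵀK)⁻¹·Kᵀ·(x' − x̄) = [-26, -17]
z = y + H·x̄ = [-26, -17] + [27, 18] = [1, 1]

z = [1, 1]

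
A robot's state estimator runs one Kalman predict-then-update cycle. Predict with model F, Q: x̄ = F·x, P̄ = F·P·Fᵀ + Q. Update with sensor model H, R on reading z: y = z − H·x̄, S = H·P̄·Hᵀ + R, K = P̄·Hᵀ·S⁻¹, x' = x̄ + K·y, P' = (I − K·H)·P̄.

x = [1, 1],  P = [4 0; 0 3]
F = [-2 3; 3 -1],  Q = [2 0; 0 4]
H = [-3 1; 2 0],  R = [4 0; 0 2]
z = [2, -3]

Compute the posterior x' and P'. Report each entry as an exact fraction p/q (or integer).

x̄ = F·x = [1, 2]
P̄ = F·P·Fᵀ + Q = [45 -33; -33 43]
y = z − H·x̄ = [3, -5]
S = H·P̄·Hᵀ + R = [650 -336; -336 182]
K = P̄·Hᵀ·S⁻¹ = [-12/193 513/1351; 131/193 1203/1351]
x' = x̄ + K·y = [-1466/1351, -562/1351]
P' = (I − K·H)·P̄ = [513/1351 1203/1351; 1203/1351 7277/1351]

x' = [-1466/1351, -562/1351]
P' = [513/1351 1203/1351; 1203/1351 7277/1351]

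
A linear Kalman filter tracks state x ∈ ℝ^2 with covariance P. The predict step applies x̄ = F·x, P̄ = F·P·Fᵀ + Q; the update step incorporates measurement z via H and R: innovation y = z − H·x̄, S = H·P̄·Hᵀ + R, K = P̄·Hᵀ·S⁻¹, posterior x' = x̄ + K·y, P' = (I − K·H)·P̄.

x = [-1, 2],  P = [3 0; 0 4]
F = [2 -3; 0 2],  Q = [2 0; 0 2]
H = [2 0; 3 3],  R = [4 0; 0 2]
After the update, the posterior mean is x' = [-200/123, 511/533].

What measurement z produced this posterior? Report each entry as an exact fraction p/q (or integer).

x̄ = F·x = [-8, 4]
P̄ = F·P·Fᵀ + Q = [50 -24; -24 18]
S = H·P̄·Hᵀ + R = [204 156; 156 182]
K = P̄·Hᵀ·S⁻¹ = [58/123 1/41; -19/41 159/533]
x' − x̄ = [784/123, -1621/533] = K·y
y = (KᵀK)⁻¹·Kᵀ·(x' − x̄) = [13, 10]
z = y + H·x̄ = [13, 10] + [-16, -12] = [-3, -2]

z = [-3, -2]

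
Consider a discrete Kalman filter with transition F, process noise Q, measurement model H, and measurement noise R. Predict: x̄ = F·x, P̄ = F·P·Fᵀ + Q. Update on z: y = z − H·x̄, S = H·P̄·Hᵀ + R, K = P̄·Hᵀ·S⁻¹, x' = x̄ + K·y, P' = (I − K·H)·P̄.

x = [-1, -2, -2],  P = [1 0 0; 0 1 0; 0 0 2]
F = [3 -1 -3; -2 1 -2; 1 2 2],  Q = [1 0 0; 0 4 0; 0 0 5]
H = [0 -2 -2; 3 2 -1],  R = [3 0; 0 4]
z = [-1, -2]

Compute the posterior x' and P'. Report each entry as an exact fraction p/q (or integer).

x' = [-126301/39811, 107224/39811, -94697/39811]
P' = [211607/39811 -202525/39811 196603/39811; -202525/39811 214160/39811 -198707/39811; 196603/39811 -198707/39811 211967/39811]

x̄ = F·x = [5, 4, -9]
P̄ = F·P·Fᵀ + Q = [29 5 -11; 5 17 -8; -11 -8 18]
y = z − H·x̄ = [-11, -34]
S = H·P̄·Hᵀ + R = [79 20; 20 509]
K = P̄·Hᵀ·S⁻¹ = [3948/39811 8292/39811; -10302/39811 4863/39811; -8840/39811 -4893/39811]
x' = x̄ + K·y = [-126301/39811, 107224/39811, -94697/39811]
P' = (I − K·H)·P̄ = [211607/39811 -202525/39811 196603/39811; -202525/39811 214160/39811 -198707/39811; 196603/39811 -198707/39811 211967/39811]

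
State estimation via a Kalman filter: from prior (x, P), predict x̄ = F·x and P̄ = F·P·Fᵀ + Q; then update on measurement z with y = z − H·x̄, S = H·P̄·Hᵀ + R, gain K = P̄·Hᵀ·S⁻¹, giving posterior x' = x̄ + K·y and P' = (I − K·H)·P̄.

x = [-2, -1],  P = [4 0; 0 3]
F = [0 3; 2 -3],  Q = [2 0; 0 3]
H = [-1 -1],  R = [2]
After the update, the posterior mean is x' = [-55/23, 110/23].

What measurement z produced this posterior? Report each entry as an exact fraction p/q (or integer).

z = [-3]

x̄ = F·x = [-3, -1]
P̄ = F·P·Fᵀ + Q = [29 -27; -27 46]
S = H·P̄·Hᵀ + R = [23]
K = P̄·Hᵀ·S⁻¹ = [-2/23; -19/23]
x' − x̄ = [14/23, 133/23] = K·y
y = (KᵀK)⁻¹·Kᵀ·(x' − x̄) = [-7]
z = y + H·x̄ = [-7] + [4] = [-3]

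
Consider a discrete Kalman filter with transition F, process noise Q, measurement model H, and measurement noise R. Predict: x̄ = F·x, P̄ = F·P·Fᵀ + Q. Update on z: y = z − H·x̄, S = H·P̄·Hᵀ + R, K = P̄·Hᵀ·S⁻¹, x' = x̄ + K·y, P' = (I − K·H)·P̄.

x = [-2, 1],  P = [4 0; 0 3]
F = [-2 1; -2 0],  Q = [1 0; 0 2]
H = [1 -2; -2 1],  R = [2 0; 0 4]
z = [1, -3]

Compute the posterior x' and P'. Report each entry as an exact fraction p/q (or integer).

x' = [541/281, 165/281]
P' = [508/281 344/281; 344/281 348/281]

x̄ = F·x = [5, 4]
P̄ = F·P·Fᵀ + Q = [20 16; 16 18]
y = z − H·x̄ = [4, 3]
S = H·P̄·Hᵀ + R = [30 4; 4 38]
K = P̄·Hᵀ·S⁻¹ = [-90/281 -168/281; -176/281 -85/281]
x' = x̄ + K·y = [541/281, 165/281]
P' = (I − K·H)·P̄ = [508/281 344/281; 344/281 348/281]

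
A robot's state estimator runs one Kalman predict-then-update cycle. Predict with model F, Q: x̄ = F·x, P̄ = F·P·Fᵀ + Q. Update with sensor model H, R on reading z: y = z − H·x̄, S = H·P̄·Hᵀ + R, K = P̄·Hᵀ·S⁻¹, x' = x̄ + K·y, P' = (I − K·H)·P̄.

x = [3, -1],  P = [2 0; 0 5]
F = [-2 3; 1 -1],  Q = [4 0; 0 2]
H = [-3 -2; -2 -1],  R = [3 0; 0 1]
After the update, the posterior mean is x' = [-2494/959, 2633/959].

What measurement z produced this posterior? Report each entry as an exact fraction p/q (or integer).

z = [1, 3]

x̄ = F·x = [-9, 4]
P̄ = F·P·Fᵀ + Q = [57 -19; -19 9]
S = H·P̄·Hᵀ + R = [324 227; 227 162]
K = P̄·Hᵀ·S⁻¹ = [19/959 -589/959; -265/959 543/959]
x' − x̄ = [6137/959, -1203/959] = K·y
y = (KᵀK)⁻¹·Kᵀ·(x' − x̄) = [-18, -11]
z = y + H·x̄ = [-18, -11] + [19, 14] = [1, 3]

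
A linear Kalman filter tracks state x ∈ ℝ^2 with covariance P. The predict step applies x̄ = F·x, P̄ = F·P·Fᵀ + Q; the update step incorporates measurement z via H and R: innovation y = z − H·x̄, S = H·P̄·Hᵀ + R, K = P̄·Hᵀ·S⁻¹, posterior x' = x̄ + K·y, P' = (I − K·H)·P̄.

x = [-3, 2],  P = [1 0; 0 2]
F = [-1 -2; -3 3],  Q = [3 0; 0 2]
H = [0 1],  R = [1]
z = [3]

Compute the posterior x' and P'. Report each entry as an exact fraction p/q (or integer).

x' = [13/5, 17/5]
P' = [93/10 -3/10; -3/10 29/30]

x̄ = F·x = [-1, 15]
P̄ = F·P·Fᵀ + Q = [12 -9; -9 29]
y = z − H·x̄ = [-12]
S = H·P̄·Hᵀ + R = [30]
K = P̄·Hᵀ·S⁻¹ = [-3/10; 29/30]
x' = x̄ + K·y = [13/5, 17/5]
P' = (I − K·H)·P̄ = [93/10 -3/10; -3/10 29/30]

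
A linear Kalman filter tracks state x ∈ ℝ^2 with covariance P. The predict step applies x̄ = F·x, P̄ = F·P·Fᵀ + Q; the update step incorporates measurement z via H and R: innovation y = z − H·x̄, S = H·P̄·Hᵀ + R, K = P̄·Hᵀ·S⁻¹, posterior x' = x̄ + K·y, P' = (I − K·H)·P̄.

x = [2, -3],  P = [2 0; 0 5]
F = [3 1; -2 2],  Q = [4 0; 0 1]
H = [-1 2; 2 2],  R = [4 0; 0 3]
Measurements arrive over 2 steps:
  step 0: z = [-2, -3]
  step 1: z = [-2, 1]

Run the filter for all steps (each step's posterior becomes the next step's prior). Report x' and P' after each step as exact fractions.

step 0: x' = [-5210/29341, -39532/29341], P' = [22136/29341 -7814/29341; -7814/29341 15149/29341]
step 1: x' = [53861506/72107011, -44575790/72107011], P' = [51850760/72107011 -18902618/72107011; -18902618/72107011 35756843/72107011]

step 0: x̄ = F·x = [3, -10]
step 0: P̄ = F·P·Fᵀ + Q = [27 -2; -2 29]
step 0: y = z − H·x̄ = [21, 11]
step 0: S = H·P̄·Hᵀ + R = [155 58; 58 211]
step 0: K = P̄·Hᵀ·S⁻¹ = [-9441/29341 9548/29341; 9528/29341 4890/29341]
step 0: x' = x̄ + K·y = [-5210/29341, -39532/29341]
step 0: P' = (I − K·H)·P̄ = [22136/29341 -7814/29341; -7814/29341 15149/29341]
step 1: x̄ = F·x = [-55162/29341, -68644/29341]
step 1: P̄ = F·P·Fᵀ + Q = [284853/29341 -133774/29341; -133774/29341 240993/29341]
step 1: y = z − H·x̄ = [23444/29341, 276953/29341]
step 1: S = H·P̄·Hᵀ + R = [1901285/29341 126718/29341; 126718/29341 1121215/29341]
step 1: K = P̄·Hᵀ·S⁻¹ = [-22413999/72107011 21965428/72107011; 22604076/72107011 11236150/72107011]
step 1: x' = x̄ + K·y = [53861506/72107011, -44575790/72107011]
step 1: P' = (I − K·H)·P̄ = [51850760/72107011 -18902618/72107011; -18902618/72107011 35756843/72107011]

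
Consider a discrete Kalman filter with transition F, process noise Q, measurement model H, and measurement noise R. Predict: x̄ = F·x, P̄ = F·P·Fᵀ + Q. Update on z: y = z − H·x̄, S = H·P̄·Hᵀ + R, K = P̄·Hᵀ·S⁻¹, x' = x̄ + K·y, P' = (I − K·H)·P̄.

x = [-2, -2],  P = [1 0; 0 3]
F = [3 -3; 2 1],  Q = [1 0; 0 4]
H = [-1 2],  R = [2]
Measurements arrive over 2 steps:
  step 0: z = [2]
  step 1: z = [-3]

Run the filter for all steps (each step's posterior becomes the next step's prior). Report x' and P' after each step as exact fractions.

step 0: x' = [-602/95, -44/19], P' = [1666/95 158/19; 158/19 84/19]
step 1: x' = [-143269/21871, -105858/21871], P' = [382562/21871 199364/21871; 199364/21871 114564/21871]

step 0: x̄ = F·x = [0, -6]
step 0: P̄ = F·P·Fᵀ + Q = [37 -3; -3 11]
step 0: y = z − H·x̄ = [14]
step 0: S = H·P̄·Hᵀ + R = [95]
step 0: K = P̄·Hᵀ·S⁻¹ = [-43/95; 5/19]
step 0: x' = x̄ + K·y = [-602/95, -44/19]
step 0: P' = (I − K·H)·P̄ = [1666/95 158/19; 158/19 84/19]
step 1: x̄ = F·x = [-1146/95, -1424/95]
step 1: P̄ = F·P·Fᵀ + Q = [4649/95 6366/95; 6366/95 10624/95]
step 1: y = z − H·x̄ = [1417/95]
step 1: S = H·P̄·Hᵀ + R = [21871/95]
step 1: K = P̄·Hᵀ·S⁻¹ = [8083/21871; 14882/21871]
step 1: x' = x̄ + K·y = [-143269/21871, -105858/21871]
step 1: P' = (I − K·H)·P̄ = [382562/21871 199364/21871; 199364/21871 114564/21871]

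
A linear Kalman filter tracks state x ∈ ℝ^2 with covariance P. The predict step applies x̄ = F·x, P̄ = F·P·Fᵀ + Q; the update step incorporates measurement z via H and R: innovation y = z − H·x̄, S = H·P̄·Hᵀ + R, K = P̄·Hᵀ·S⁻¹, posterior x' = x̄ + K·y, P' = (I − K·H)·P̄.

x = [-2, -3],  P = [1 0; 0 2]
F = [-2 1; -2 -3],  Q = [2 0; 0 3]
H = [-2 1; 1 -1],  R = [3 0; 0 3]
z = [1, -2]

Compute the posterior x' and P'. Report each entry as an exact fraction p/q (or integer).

x' = [193/73, 429/73]
P' = [1248/511 1746/511; 1746/511 3165/511]

x̄ = F·x = [1, 13]
P̄ = F·P·Fᵀ + Q = [8 -2; -2 25]
y = z − H·x̄ = [-10, 10]
S = H·P̄·Hᵀ + R = [68 -47; -47 40]
K = P̄·Hᵀ·S⁻¹ = [-250/511 -166/511; -109/511 -473/511]
x' = x̄ + K·y = [193/73, 429/73]
P' = (I − K·H)·P̄ = [1248/511 1746/511; 1746/511 3165/511]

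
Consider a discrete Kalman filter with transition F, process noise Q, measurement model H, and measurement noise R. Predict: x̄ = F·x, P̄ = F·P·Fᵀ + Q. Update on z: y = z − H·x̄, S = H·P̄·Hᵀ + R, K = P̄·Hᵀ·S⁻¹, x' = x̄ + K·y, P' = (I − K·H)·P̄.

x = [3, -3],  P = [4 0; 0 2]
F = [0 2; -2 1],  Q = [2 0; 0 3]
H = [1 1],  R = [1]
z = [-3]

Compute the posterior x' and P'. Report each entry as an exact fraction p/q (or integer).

x' = [-9/5, -3/2]
P' = [51/10 -19/4; -19/4 43/8]

x̄ = F·x = [-6, -9]
P̄ = F·P·Fᵀ + Q = [10 4; 4 21]
y = z − H·x̄ = [12]
S = H·P̄·Hᵀ + R = [40]
K = P̄·Hᵀ·S⁻¹ = [7/20; 5/8]
x' = x̄ + K·y = [-9/5, -3/2]
P' = (I − K·H)·P̄ = [51/10 -19/4; -19/4 43/8]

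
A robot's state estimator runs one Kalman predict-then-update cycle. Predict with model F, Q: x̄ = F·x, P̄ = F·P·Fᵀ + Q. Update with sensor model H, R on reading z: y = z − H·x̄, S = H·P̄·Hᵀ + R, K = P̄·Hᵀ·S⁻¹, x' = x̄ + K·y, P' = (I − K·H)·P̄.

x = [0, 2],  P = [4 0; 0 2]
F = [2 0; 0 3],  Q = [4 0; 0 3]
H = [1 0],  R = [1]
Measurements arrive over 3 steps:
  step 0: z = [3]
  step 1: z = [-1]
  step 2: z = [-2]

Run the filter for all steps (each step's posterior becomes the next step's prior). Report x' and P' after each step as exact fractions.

step 0: x̄ = F·x = [0, 6]
step 0: P̄ = F·P·Fᵀ + Q = [20 0; 0 21]
step 0: y = z − H·x̄ = [3]
step 0: S = H·P̄·Hᵀ + R = [21]
step 0: K = P̄·Hᵀ·S⁻¹ = [20/21; 0]
step 0: x' = x̄ + K·y = [20/7, 6]
step 0: P' = (I − K·H)·P̄ = [20/21 0; 0 21]
step 1: x̄ = F·x = [40/7, 18]
step 1: P̄ = F·P·Fᵀ + Q = [164/21 0; 0 192]
step 1: y = z − H·x̄ = [-47/7]
step 1: S = H·P̄·Hᵀ + R = [185/21]
step 1: K = P̄·Hᵀ·S⁻¹ = [164/185; 0]
step 1: x' = x̄ + K·y = [-44/185, 18]
step 1: P' = (I − K·H)·P̄ = [164/185 0; 0 192]
step 2: x̄ = F·x = [-88/185, 54]
step 2: P̄ = F·P·Fᵀ + Q = [1396/185 0; 0 1731]
step 2: y = z − H·x̄ = [-282/185]
step 2: S = H·P̄·Hᵀ + R = [1581/185]
step 2: K = P̄·Hᵀ·S⁻¹ = [1396/1581; 0]
step 2: x' = x̄ + K·y = [-960/527, 54]
step 2: P' = (I − K·H)·P̄ = [1396/1581 0; 0 1731]

step 0: x' = [20/7, 6], P' = [20/21 0; 0 21]
step 1: x' = [-44/185, 18], P' = [164/185 0; 0 192]
step 2: x' = [-960/527, 54], P' = [1396/1581 0; 0 1731]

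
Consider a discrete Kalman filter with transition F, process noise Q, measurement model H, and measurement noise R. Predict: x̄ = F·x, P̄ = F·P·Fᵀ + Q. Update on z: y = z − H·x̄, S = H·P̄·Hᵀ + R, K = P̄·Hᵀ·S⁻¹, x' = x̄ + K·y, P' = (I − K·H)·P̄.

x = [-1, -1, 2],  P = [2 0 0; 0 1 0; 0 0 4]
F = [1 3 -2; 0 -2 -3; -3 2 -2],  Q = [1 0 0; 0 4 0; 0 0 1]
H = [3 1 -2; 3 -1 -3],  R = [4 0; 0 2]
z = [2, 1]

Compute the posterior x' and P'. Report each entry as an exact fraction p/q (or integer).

x̄ = F·x = [-8, -4, -3]
P̄ = F·P·Fᵀ + Q = [28 18 16; 18 44 20; 16 20 39]
y = z − H·x̄ = [24, 12]
S = H·P̄·Hᵀ + R = [292 182; 182 373]
K = P̄·Hᵀ·S⁻¹ = [11417/37896 -1871/18948; 15367/37896 -6289/18948; 1039/6316 -1007/3158]
x' = x̄ + K·y = [-3086/1579, 2762/1579, -4545/1579]
P' = (I − K·H)·P̄ = [164627/18948 -83579/18948 32289/3158; -83579/18948 73619/18948 -17321/3158; 32289/3158 -17321/3158 19367/1579]

x' = [-3086/1579, 2762/1579, -4545/1579]
P' = [164627/18948 -83579/18948 32289/3158; -83579/18948 73619/18948 -17321/3158; 32289/3158 -17321/3158 19367/1579]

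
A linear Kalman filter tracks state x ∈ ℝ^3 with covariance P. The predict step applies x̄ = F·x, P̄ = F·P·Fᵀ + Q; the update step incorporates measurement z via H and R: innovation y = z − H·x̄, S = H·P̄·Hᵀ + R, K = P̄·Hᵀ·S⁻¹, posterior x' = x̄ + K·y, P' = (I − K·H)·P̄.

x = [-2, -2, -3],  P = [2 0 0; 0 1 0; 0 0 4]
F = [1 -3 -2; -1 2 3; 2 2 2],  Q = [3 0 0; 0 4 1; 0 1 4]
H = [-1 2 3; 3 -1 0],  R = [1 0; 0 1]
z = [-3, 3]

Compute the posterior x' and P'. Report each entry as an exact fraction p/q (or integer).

x' = [87271/57701, 183591/115402, -183517/115402]
P' = [34232/57701 86899/57701 -46003/57701; 86899/57701 540975/115402 -299389/115402; -46003/57701 -299389/115402 179817/115402]

x̄ = F·x = [10, -11, -14]
P̄ = F·P·Fᵀ + Q = [30 -32 -18; -32 46 25; -18 25 32]
y = z − H·x̄ = [71, -38]
S = H·P̄·Hᵀ + R = [1039 -643; -643 509]
K = P̄·Hᵀ·S⁻¹ = [1557/57701 15797/57701; 9985/115402 -19581/115402; 32679/115402 23371/115402]
x' = x̄ + K·y = [87271/57701, 183591/115402, -183517/115402]
P' = (I − K·H)·P̄ = [34232/57701 86899/57701 -46003/57701; 86899/57701 540975/115402 -299389/115402; -46003/57701 -299389/115402 179817/115402]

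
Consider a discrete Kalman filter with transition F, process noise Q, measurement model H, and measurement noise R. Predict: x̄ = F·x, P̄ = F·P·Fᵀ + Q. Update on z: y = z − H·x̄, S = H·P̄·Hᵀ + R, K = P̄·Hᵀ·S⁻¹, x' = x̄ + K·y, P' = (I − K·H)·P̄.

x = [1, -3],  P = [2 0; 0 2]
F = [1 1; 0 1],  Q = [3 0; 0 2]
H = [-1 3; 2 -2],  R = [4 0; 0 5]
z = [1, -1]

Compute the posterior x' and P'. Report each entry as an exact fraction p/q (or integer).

x̄ = F·x = [-2, -3]
P̄ = F·P·Fᵀ + Q = [7 2; 2 4]
y = z − H·x̄ = [8, -3]
S = H·P̄·Hᵀ + R = [35 -22; -22 33]
K = P̄·Hᵀ·S⁻¹ = [17/61 328/671; 22/61 80/671]
x' = x̄ + K·y = [-830/671, -317/671]
P' = (I − K·H)·P̄ = [1604/671 784/671; 784/671 584/671]

x' = [-830/671, -317/671]
P' = [1604/671 784/671; 784/671 584/671]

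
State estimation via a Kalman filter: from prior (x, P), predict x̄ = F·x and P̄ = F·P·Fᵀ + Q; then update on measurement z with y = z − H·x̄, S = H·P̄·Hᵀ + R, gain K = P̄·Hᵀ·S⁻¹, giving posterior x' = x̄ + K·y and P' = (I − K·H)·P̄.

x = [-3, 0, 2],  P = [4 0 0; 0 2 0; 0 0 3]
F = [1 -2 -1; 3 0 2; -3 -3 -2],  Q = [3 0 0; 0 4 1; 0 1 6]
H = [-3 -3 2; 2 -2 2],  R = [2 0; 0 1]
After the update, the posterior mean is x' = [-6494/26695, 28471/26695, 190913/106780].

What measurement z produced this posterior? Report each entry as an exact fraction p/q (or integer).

z = [1, 1]

x̄ = F·x = [-5, -5, 5]
P̄ = F·P·Fᵀ + Q = [18 6 6; 6 52 -47; 6 -47 72]
S = H·P̄·Hᵀ + R = [1520 950; 950 945]
K = P̄·Hᵀ·S⁻¹ = [-909/5339 294/1405; -3828/26695 -74/1405; 2963/106780 133/562]
x' − x̄ = [126981/26695, 161946/26695, -342987/106780] = K·y
y = (KᵀK)⁻¹·Kᵀ·(x' − x̄) = [-39, -9]
z = y + H·x̄ = [-39, -9] + [40, 10] = [1, 1]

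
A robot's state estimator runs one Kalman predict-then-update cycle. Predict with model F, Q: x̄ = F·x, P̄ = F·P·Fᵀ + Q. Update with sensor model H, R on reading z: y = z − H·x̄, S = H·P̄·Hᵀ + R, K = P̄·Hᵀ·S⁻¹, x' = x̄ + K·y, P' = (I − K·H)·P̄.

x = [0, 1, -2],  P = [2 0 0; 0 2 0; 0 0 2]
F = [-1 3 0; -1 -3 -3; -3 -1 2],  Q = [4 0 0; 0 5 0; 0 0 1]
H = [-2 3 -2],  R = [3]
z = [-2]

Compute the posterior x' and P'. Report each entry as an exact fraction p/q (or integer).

x̄ = F·x = [3, 3, -5]
P̄ = F·P·Fᵀ + Q = [24 -16 0; -16 43 0; 0 0 29]
y = z − H·x̄ = [-15]
S = H·P̄·Hᵀ + R = [794]
K = P̄·Hᵀ·S⁻¹ = [-48/397; 161/794; -29/397]
x' = x̄ + K·y = [1911/397, -33/794, -1550/397]
P' = (I − K·H)·P̄ = [4920/397 1376/397 -2784/397; 1376/397 8221/794 4669/397; -2784/397 4669/397 9831/397]

x' = [1911/397, -33/794, -1550/397]
P' = [4920/397 1376/397 -2784/397; 1376/397 8221/794 4669/397; -2784/397 4669/397 9831/397]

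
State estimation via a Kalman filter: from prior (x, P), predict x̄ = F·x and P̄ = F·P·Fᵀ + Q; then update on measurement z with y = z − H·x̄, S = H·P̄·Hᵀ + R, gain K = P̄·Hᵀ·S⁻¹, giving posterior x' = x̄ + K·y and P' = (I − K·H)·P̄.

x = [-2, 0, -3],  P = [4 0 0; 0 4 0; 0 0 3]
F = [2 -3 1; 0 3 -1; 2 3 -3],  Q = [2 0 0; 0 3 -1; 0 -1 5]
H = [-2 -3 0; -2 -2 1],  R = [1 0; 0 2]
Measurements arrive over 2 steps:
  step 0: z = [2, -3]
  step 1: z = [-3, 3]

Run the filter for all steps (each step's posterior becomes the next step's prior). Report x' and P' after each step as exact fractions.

step 0: x' = [17990/7517, -17017/7517, -18429/7517], P' = [262433/15034 -87706/7517 77938/7517; -87706/7517 59452/7517 -50458/7517; 77938/7517 -50458/7517 63650/7517]
step 1: x' = [532176434/138880069, -215349431/138880069, 1047995227/138880069], P' = [2198123626/138880069 -1479901014/138880069 1205979340/138880069; -1479901014/138880069 1011159550/138880069 -784666890/138880069; 1205979340/138880069 -784666890/138880069 962912970/138880069]

step 0: x̄ = F·x = [-7, 3, 5]
step 0: P̄ = F·P·Fᵀ + Q = [57 -39 -29; -39 42 44; -29 44 84]
step 0: y = z − H·x̄ = [-3, -16]
step 0: S = H·P̄·Hᵀ + R = [139 16; 16 110]
step 0: K = P̄·Hᵀ·S⁻¹ = [685/7517 -9083/15034; -2944/7517 3025/7517; -4502/7517 4345/7517]
step 0: x' = x̄ + K·y = [17990/7517, -17017/7517, -18429/7517]
step 0: P' = (I − K·H)·P̄ = [262433/15034 -87706/7517 77938/7517; -87706/7517 59452/7517 -50458/7517; 77938/7517 -50458/7517 63650/7517]
step 1: x̄ = F·x = [68602/7517, -32622/7517, 40216/7517]
step 1: P̄ = F·P·Fᵀ + Q = [2805590/7517 -1583578/7517 -1118400/7517; -1583578/7517 924017/7517 641885/7517; -1118400/7517 641885/7517 590885/7517]
step 1: y = z − H·x̄ = [16787/7517, 54295/7517]
step 1: S = H·P̄·Hᵀ + R = [543094/7517 1241827/7517; 1241827/7517 4761783/7517]
step 1: K = P̄·Hᵀ·S⁻¹ = [43455790/138880069 -115232942/138880069; -73676622/138880069 76408019/138880069; -57958010/138880069 60144035/138880069]
step 1: x' = x̄ + K·y = [532176434/138880069, -215349431/138880069, 1047995227/138880069]
step 1: P' = (I − K·H)·P̄ = [2198123626/138880069 -1479901014/138880069 1205979340/138880069; -1479901014/138880069 1011159550/138880069 -784666890/138880069; 1205979340/138880069 -784666890/138880069 962912970/138880069]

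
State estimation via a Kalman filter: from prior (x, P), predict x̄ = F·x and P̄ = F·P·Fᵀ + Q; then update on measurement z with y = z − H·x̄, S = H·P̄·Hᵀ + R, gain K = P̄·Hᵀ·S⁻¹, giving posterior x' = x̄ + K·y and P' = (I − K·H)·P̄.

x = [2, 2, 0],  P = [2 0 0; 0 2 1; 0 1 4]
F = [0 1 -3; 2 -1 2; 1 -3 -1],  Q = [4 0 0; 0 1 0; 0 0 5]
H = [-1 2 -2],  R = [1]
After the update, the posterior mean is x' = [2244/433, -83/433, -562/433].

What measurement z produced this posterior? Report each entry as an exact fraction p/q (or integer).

x̄ = F·x = [2, 2, -4]
P̄ = F·P·Fᵀ + Q = [36 -21 14; -21 23 -3; 14 -3 35]
S = H·P̄·Hᵀ + R = [433]
K = P̄·Hᵀ·S⁻¹ = [-106/433; 73/433; -90/433]
x' − x̄ = [1378/433, -949/433, 1170/433] = K·y
y = (KᵀK)⁻¹·Kᵀ·(x' − x̄) = [-13]
z = y + H·x̄ = [-13] + [10] = [-3]

z = [-3]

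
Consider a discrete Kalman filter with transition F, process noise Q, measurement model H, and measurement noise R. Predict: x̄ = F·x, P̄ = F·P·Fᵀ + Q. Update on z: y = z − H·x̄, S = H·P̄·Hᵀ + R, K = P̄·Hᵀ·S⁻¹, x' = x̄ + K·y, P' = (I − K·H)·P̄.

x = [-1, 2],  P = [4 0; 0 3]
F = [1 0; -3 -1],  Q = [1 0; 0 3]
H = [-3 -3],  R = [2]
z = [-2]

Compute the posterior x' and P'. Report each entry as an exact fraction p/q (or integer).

x̄ = F·x = [-1, 1]
P̄ = F·P·Fᵀ + Q = [5 -12; -12 42]
y = z − H·x̄ = [-2]
S = H·P̄·Hᵀ + R = [209]
K = P̄·Hᵀ·S⁻¹ = [21/209; -90/209]
x' = x̄ + K·y = [-251/209, 389/209]
P' = (I − K·H)·P̄ = [604/209 -618/209; -618/209 678/209]

x' = [-251/209, 389/209]
P' = [604/209 -618/209; -618/209 678/209]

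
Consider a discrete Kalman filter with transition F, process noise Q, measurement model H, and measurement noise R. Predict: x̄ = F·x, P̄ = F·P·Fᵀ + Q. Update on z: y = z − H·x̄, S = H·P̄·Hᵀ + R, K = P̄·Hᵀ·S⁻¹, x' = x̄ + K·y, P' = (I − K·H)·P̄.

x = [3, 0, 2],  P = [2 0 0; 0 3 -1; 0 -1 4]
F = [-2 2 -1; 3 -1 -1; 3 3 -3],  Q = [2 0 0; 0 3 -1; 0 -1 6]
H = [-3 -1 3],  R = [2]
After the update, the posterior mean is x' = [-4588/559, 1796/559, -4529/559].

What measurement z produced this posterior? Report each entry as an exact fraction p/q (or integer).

x̄ = F·x = [-8, 7, 3]
P̄ = F·P·Fᵀ + Q = [30 -13 27; -13 26 20; 27 20 105]
S = H·P̄·Hᵀ + R = [559]
K = P̄·Hᵀ·S⁻¹ = [4/559; 73/559; 214/559]
x' − x̄ = [-116/559, -2117/559, -6206/559] = K·y
y = (KᵀK)⁻¹·Kᵀ·(x' − x̄) = [-29]
z = y + H·x̄ = [-29] + [26] = [-3]

z = [-3]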